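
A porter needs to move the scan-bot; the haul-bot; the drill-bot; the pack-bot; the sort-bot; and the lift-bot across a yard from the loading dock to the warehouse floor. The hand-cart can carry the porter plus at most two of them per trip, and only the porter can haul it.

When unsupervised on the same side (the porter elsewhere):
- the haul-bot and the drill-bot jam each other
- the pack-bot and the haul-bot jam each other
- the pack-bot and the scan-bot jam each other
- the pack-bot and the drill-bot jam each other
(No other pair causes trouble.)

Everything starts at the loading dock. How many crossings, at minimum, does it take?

Counting alone: the porter can take at most 2 across per trip to the warehouse floor, so moving all 6 needs at least 3 loaded trips out, with a return between consecutive ones — at least 5 crossings.
The safety rule pushes this higher. Following every safe sequence of crossings, the most of the 6 that can be at the warehouse floor as the hand-cart arrives there on crossings 5, 7 is 4, 5 respectively — never all 6.
So no plan with fewer than 9 crossings exists, and this one achieves 9:
1. Porter goes to the warehouse floor with the haul-bot and the pack-bot.
2. Porter goes back to the loading dock with the haul-bot.
3. Porter goes to the warehouse floor with the haul-bot and the scan-bot.
4. Porter goes back to the loading dock with the pack-bot.
5. Porter goes to the warehouse floor with the drill-bot and the sort-bot.
6. Porter goes back to the loading dock with the haul-bot.
7. Porter goes to the warehouse floor with the haul-bot and the lift-bot.
8. Porter goes back to the loading dock with the haul-bot.
9. Porter goes to the warehouse floor with the haul-bot and the pack-bot.

9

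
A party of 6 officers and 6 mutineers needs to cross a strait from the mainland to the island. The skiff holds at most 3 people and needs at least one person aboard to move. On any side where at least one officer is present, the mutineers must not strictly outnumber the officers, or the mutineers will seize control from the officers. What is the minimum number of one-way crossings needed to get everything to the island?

impossible

Following every safe sequence of crossings from the start, the most of the 12 that can be at the island as the skiff arrives there on crossings 1, 3, 5 is 3, 5, 6 respectively; the best ever achieved is 6 of 12.
From crossing 7 on, no configuration arises that was not already reachable earlier: only 17 distinct safe configurations (who is on which side, and where the skiff is) can ever be reached, none of them has everyone across, and every continuation just revisits them. They are: 0 officers + 0 mutineers across (skiff back at the start); 0 officers + 1 mutineer across (skiff there); 0 officers + 1 mutineer across (skiff back at the start); 0 officers + 2 mutineers across (skiff there); 0 officers + 2 mutineers across (skiff back at the start); 0 officers + 3 mutineers across (skiff there); 0 officers + 3 mutineers across (skiff back at the start); 0 officers + 4 mutineers across (skiff there); 0 officers + 4 mutineers across (skiff back at the start); 0 officers + 5 mutineers across (skiff there); 0 officers + 5 mutineers across (skiff back at the start); 0 officers + 6 mutineers across (skiff there); 1 officer + 1 mutineer across (skiff there); 1 officer + 1 mutineer across (skiff back at the start); 2 officers + 2 mutineers across (skiff there); 2 officers + 2 mutineers across (skiff back at the start); 3 officers + 3 mutineers across (skiff there). So no valid plan exists.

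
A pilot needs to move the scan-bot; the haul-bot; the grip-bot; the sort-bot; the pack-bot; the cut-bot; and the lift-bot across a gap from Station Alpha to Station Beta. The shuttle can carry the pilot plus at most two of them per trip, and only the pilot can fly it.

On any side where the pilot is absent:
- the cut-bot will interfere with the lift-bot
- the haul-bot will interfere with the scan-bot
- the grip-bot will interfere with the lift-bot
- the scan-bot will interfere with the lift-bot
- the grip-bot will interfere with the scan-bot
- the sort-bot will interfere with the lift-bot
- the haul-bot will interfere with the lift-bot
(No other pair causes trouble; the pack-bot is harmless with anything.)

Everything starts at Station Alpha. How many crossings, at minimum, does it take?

Counting alone: the pilot can take at most 2 across per trip to Station Beta, so moving all 7 needs at least 4 loaded trips out, with a return between consecutive ones — at least 7 crossings.
The safety rule pushes this higher. Following every safe sequence of crossings, the most of the 7 that can be at Station Beta as the shuttle arrives there on crossings 7, 9 is 5, 6 respectively — never all 7.
So no plan with fewer than 11 crossings exists, and this one achieves 11:
1. Pilot goes to Station Beta with the lift-bot and the scan-bot.
2. Pilot goes back to Station Alpha with the scan-bot.
3. Pilot goes to Station Beta with the scan-bot and the sort-bot.
4. Pilot goes back to Station Alpha with the lift-bot.
5. Pilot goes to Station Beta with the lift-bot and the pack-bot.
6. Pilot goes back to Station Alpha with the lift-bot.
7. Pilot goes to Station Beta with the cut-bot and the lift-bot.
8. Pilot goes back to Station Alpha with the lift-bot.
9. Pilot goes to Station Beta with the grip-bot and the haul-bot.
10. Pilot goes back to Station Alpha with the scan-bot.
11. Pilot goes to Station Beta with the lift-bot and the scan-bot.

11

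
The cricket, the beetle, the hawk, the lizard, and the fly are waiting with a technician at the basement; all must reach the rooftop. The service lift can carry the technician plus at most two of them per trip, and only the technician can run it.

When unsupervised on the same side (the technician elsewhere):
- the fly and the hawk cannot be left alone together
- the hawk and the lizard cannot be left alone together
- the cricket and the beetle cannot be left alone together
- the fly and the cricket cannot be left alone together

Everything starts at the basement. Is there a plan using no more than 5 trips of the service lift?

Counting alone: the technician can take at most 2 across per trip to the rooftop, so moving all 5 needs at least 3 loaded trips out, with a return between consecutive ones — at least 5 crossings.
The safety rule pushes this higher. Following every safe sequence of crossings, the most of the 5 that can be at the rooftop as the service lift arrives there on crossing 5 is 4 — never all 5.
So the move cannot be finished within 5 crossings. (The shortest complete plan takes 7:)
1. Technician goes to the rooftop with the cricket and the hawk.
2. Technician goes back to the basement alone.
3. Technician goes to the rooftop with the beetle.
4. Technician goes back to the basement with the cricket.
5. Technician goes to the rooftop with the fly and the lizard.
6. Technician goes back to the basement with the hawk.
7. Technician goes to the rooftop with the cricket and the hawk.

No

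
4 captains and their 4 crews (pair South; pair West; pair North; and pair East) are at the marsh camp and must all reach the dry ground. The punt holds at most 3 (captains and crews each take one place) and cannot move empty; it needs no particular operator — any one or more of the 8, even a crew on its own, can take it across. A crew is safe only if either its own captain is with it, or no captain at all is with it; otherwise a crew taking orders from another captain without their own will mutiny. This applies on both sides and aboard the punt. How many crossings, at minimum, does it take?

Counting alone: each trip to the dry ground takes at most 3 across and each return brings at least 1 back, so after t trips out (and t−1 returns) at most 3t − (t−1) of the 8 are across; that first reaches 8 at t = 4, so at least 7 crossings are needed.
The safety rule pushes this higher. Following every safe sequence of crossings, the most of the 8 that can be at the dry ground as the punt arrives there on crossing 7 is 7 — never all 8.
So no plan with fewer than 9 crossings exists, and this one achieves 9:
1. captain South and crew South cross → the dry ground.
2. captain South crosses ← the marsh camp.
3. captain South, captain West, and crew West cross → the dry ground.
4. captain South and crew South cross ← the marsh camp.
5. captain East, captain North, and captain South cross → the dry ground.
6. crew West crosses ← the marsh camp.
7. crew South and crew West cross → the dry ground.
8. crew South crosses ← the marsh camp.
9. crew East, crew North, and crew South cross → the dry ground.

9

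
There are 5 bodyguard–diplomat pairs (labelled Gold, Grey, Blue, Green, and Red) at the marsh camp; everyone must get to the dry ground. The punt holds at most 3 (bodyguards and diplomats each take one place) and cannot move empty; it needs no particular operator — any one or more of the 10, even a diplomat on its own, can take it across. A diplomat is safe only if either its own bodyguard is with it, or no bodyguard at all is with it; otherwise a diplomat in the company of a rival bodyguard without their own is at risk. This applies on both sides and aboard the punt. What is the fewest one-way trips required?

11

Counting alone: each trip to the dry ground takes at most 3 across and each return brings at least 1 back, so after t trips out (and t−1 returns) at most 3t − (t−1) of the 10 are across; that first reaches 10 at t = 5, so at least 9 crossings are needed.
The safety rule pushes this higher. Following every safe sequence of crossings, the most of the 10 that can be at the dry ground as the punt arrives there on crossing 9 is 9 — never all 10.
So no plan with fewer than 11 crossings exists, and this one achieves 11:
1. bodyguard Gold and diplomat Gold cross → the dry ground.
2. bodyguard Gold crosses ← the marsh camp.
3. diplomat Blue, diplomat Green, and diplomat Grey cross → the dry ground.
4. diplomat Gold crosses ← the marsh camp.
5. bodyguard Blue, bodyguard Green, and bodyguard Grey cross → the dry ground.
6. bodyguard Grey and diplomat Grey cross ← the marsh camp.
7. bodyguard Gold, bodyguard Grey, and bodyguard Red cross → the dry ground.
8. diplomat Blue crosses ← the marsh camp.
9. diplomat Gold and diplomat Grey cross → the dry ground.
10. diplomat Gold crosses ← the marsh camp.
11. diplomat Blue, diplomat Gold, and diplomat Red cross → the dry ground.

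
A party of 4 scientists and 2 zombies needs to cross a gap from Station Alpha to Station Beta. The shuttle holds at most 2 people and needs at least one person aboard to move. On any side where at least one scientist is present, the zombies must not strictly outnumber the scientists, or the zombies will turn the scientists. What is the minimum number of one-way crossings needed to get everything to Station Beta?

Counting alone: each trip to Station Beta takes at most 2 across and each return brings at least 1 back, so after t trips out (and t−1 returns) at most 2t − (t−1) of the 6 are across; that first reaches 6 at t = 5, so at least 9 crossings are needed.
The plan below uses exactly 9 crossings, so it is optimal:
1. 2 zombies → Station Beta.  (Station Alpha: 4S 0Z; Station Beta: 0S 2Z)
2. 1 zombie ← Station Alpha.  (Station Alpha: 4S 1Z; Station Beta: 0S 1Z)
3. 2 scientists → Station Beta.  (Station Alpha: 2S 1Z; Station Beta: 2S 1Z)
4. 1 zombie ← Station Alpha.  (Station Alpha: 2S 2Z; Station Beta: 2S 0Z)
5. 2 zombies → Station Beta.  (Station Alpha: 2S 0Z; Station Beta: 2S 2Z)
6. 1 zombie ← Station Alpha.  (Station Alpha: 2S 1Z; Station Beta: 2S 1Z)
7. 1 scientist and 1 zombie → Station Beta.  (Station Alpha: 1S 0Z; Station Beta: 3S 2Z)
8. 1 zombie ← Station Alpha.  (Station Alpha: 1S 1Z; Station Beta: 3S 1Z)
9. 1 scientist and 1 zombie → Station Beta.  (Station Alpha: 0S 0Z; Station Beta: 4S 2Z)

9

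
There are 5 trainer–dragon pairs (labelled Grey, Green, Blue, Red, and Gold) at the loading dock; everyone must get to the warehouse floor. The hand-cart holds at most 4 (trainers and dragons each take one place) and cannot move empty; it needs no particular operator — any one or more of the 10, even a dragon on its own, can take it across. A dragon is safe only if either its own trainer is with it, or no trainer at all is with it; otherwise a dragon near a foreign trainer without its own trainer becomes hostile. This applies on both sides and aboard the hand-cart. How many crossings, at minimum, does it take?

Counting alone: each trip to the warehouse floor takes at most 4 across and each return brings at least 1 back, so after t trips out (and t−1 returns) at most 4t − (t−1) of the 10 are across; that first reaches 10 at t = 3, so at least 5 crossings are needed.
The safety rule pushes this higher. Following every safe sequence of crossings, the most of the 10 that can be at the warehouse floor as the hand-cart arrives there on crossing 5 is 9 — never all 10.
So no plan with fewer than 7 crossings exists, and this one achieves 7:
1. dragon Grey and trainer Grey cross → the warehouse floor.
2. trainer Grey crosses ← the loading dock.
3. dragon Blue, dragon Gold, dragon Green, and dragon Red cross → the warehouse floor.
4. dragon Grey crosses ← the loading dock.
5. trainer Blue, trainer Gold, trainer Green, and trainer Red cross → the warehouse floor.
6. dragon Green and trainer Green cross ← the loading dock.
7. dragon Green, dragon Grey, trainer Green, and trainer Grey cross → the warehouse floor.

7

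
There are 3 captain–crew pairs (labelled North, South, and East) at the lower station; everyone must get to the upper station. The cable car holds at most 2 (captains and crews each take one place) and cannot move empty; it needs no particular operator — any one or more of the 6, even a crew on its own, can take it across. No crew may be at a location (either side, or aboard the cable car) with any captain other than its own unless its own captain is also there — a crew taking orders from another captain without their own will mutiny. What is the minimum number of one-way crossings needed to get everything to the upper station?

11

Counting alone: each trip to the upper station takes at most 2 across and each return brings at least 1 back, so after t trips out (and t−1 returns) at most 2t − (t−1) of the 6 are across; that first reaches 6 at t = 5, so at least 9 crossings are needed.
The safety rule pushes this higher. Following every safe sequence of crossings, the most of the 6 that can be at the upper station as the cable car arrives there on crossing 9 is 5 — never all 6.
So no plan with fewer than 11 crossings exists, and this one achieves 11:
1. captain North and crew North cross → the upper station.
2. captain North crosses ← the lower station.
3. crew East and crew South cross → the upper station.
4. crew North crosses ← the lower station.
5. captain East and captain South cross → the upper station.
6. captain South and crew South cross ← the lower station.
7. captain North and captain South cross → the upper station.
8. crew East crosses ← the lower station.
9. crew North and crew South cross → the upper station.
10. captain East crosses ← the lower station.
11. captain East and crew East cross → the upper station.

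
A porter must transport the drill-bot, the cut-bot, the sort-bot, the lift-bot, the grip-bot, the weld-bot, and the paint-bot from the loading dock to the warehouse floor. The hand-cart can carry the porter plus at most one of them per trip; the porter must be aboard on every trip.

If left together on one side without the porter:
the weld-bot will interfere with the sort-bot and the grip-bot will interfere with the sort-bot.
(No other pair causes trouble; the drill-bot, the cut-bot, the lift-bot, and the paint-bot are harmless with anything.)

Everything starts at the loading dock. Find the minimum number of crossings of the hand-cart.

15

Counting alone: the porter can take at most 1 across per trip to the warehouse floor, so moving all 7 needs at least 7 loaded trips out, with a return between consecutive ones — at least 13 crossings.
The safety rule pushes this higher. Following every safe sequence of crossings, the most of the 7 that can be at the warehouse floor as the hand-cart arrives there on crossing 13 is 6 — never all 7.
So no plan with fewer than 15 crossings exists, and this one achieves 15:
1. Porter goes to the warehouse floor with the sort-bot.  [the loading dock: the cut-bot, the drill-bot, the grip-bot, the lift-bot, the paint-bot, the weld-bot | the warehouse floor: the sort-bot]
2. Porter goes back to the loading dock alone.  [the loading dock: the cut-bot, the drill-bot, the grip-bot, the lift-bot, the paint-bot, the weld-bot | the warehouse floor: the sort-bot]
3. Porter goes to the warehouse floor with the drill-bot.  [the loading dock: the cut-bot, the grip-bot, the lift-bot, the paint-bot, the weld-bot | the warehouse floor: the drill-bot, the sort-bot]
4. Porter goes back to the loading dock alone.  [the loading dock: the cut-bot, the grip-bot, the lift-bot, the paint-bot, the weld-bot | the warehouse floor: the drill-bot, the sort-bot]
5. Porter goes to the warehouse floor with the cut-bot.  [the loading dock: the grip-bot, the lift-bot, the paint-bot, the weld-bot | the warehouse floor: the cut-bot, the drill-bot, the sort-bot]
6. Porter goes back to the loading dock alone.  [the loading dock: the grip-bot, the lift-bot, the paint-bot, the weld-bot | the warehouse floor: the cut-bot, the drill-bot, the sort-bot]
7. Porter goes to the warehouse floor with the lift-bot.  [the loading dock: the grip-bot, the paint-bot, the weld-bot | the warehouse floor: the cut-bot, the drill-bot, the lift-bot, the sort-bot]
8. Porter goes back to the loading dock alone.  [the loading dock: the grip-bot, the paint-bot, the weld-bot | the warehouse floor: the cut-bot, the drill-bot, the lift-bot, the sort-bot]
9. Porter goes to the warehouse floor with the grip-bot.  [the loading dock: the paint-bot, the weld-bot | the warehouse floor: the cut-bot, the drill-bot, the grip-bot, the lift-bot, the sort-bot]
10. Porter goes back to the loading dock with the sort-bot.  [the loading dock: the paint-bot, the sort-bot, the weld-bot | the warehouse floor: the cut-bot, the drill-bot, the grip-bot, the lift-bot]
11. Porter goes to the warehouse floor with the weld-bot.  [the loading dock: the paint-bot, the sort-bot | the warehouse floor: the cut-bot, the drill-bot, the grip-bot, the lift-bot, the weld-bot]
12. Porter goes back to the loading dock alone.  [the loading dock: the paint-bot, the sort-bot | the warehouse floor: the cut-bot, the drill-bot, the grip-bot, the lift-bot, the weld-bot]
13. Porter goes to the warehouse floor with the paint-bot.  [the loading dock: the sort-bot | the warehouse floor: the cut-bot, the drill-bot, the grip-bot, the lift-bot, the paint-bot, the weld-bot]
14. Porter goes back to the loading dock alone.  [the loading dock: the sort-bot | the warehouse floor: the cut-bot, the drill-bot, the grip-bot, the lift-bot, the paint-bot, the weld-bot]
15. Porter goes to the warehouse floor with the sort-bot.  [the loading dock: — | the warehouse floor: the cut-bot, the drill-bot, the grip-bot, the lift-bot, the paint-bot, the sort-bot, the weld-bot]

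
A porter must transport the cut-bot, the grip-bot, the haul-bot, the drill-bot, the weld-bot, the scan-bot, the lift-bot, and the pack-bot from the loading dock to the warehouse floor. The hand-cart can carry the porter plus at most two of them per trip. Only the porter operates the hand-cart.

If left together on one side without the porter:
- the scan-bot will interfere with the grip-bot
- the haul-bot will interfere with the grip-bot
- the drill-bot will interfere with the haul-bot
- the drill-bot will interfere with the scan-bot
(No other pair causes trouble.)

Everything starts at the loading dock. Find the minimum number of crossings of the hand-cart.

Counting alone: the porter can take at most 2 across per trip to the warehouse floor, so moving all 8 needs at least 4 loaded trips out, with a return between consecutive ones — at least 7 crossings.
The plan below uses exactly 7 crossings, so it is optimal:
1. Porter goes to the warehouse floor with the drill-bot and the grip-bot.  [the loading dock: the cut-bot, the haul-bot, the lift-bot, the pack-bot, the scan-bot, the weld-bot | the warehouse floor: the drill-bot, the grip-bot]
2. Porter goes back to the loading dock alone.  [the loading dock: the cut-bot, the haul-bot, the lift-bot, the pack-bot, the scan-bot, the weld-bot | the warehouse floor: the drill-bot, the grip-bot]
3. Porter goes to the warehouse floor with the cut-bot and the weld-bot.  [the loading dock: the haul-bot, the lift-bot, the pack-bot, the scan-bot | the warehouse floor: the cut-bot, the drill-bot, the grip-bot, the weld-bot]
4. Porter goes back to the loading dock alone.  [the loading dock: the haul-bot, the lift-bot, the pack-bot, the scan-bot | the warehouse floor: the cut-bot, the drill-bot, the grip-bot, the weld-bot]
5. Porter goes to the warehouse floor with the lift-bot and the pack-bot.  [the loading dock: the haul-bot, the scan-bot | the warehouse floor: the cut-bot, the drill-bot, the grip-bot, the lift-bot, the pack-bot, the weld-bot]
6. Porter goes back to the loading dock alone.  [the loading dock: the haul-bot, the scan-bot | the warehouse floor: the cut-bot, the drill-bot, the grip-bot, the lift-bot, the pack-bot, the weld-bot]
7. Porter goes to the warehouse floor with the haul-bot and the scan-bot.  [the loading dock: — | the warehouse floor: the cut-bot, the drill-bot, the grip-bot, the haul-bot, the lift-bot, the pack-bot, the scan-bot, the weld-bot]

7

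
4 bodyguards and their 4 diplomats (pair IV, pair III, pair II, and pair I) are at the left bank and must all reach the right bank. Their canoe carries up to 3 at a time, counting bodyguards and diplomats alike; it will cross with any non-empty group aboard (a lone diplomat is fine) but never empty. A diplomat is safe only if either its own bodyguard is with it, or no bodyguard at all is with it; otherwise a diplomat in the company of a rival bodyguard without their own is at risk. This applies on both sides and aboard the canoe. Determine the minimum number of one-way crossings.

9

Counting alone: each trip to the right bank takes at most 3 across and each return brings at least 1 back, so after t trips out (and t−1 returns) at most 3t − (t−1) of the 8 are across; that first reaches 8 at t = 4, so at least 7 crossings are needed.
The safety rule pushes this higher. Following every safe sequence of crossings, the most of the 8 that can be at the right bank as the canoe arrives there on crossing 7 is 7 — never all 8.
So no plan with fewer than 9 crossings exists, and this one achieves 9:
1. bodyguard IV and diplomat IV cross → the right bank.
2. bodyguard IV crosses ← the left bank.
3. bodyguard III, bodyguard IV, and diplomat III cross → the right bank.
4. bodyguard IV and diplomat IV cross ← the left bank.
5. bodyguard I, bodyguard II, and bodyguard IV cross → the right bank.
6. diplomat III crosses ← the left bank.
7. diplomat III and diplomat IV cross → the right bank.
8. diplomat IV crosses ← the left bank.
9. diplomat I, diplomat II, and diplomat IV cross → the right bank.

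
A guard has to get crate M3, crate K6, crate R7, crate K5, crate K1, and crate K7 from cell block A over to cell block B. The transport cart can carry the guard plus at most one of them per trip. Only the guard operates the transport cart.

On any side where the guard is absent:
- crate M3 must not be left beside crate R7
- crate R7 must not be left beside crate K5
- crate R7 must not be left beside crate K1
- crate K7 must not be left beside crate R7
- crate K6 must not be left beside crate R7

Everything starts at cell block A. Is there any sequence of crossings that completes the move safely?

Following every safe sequence of crossings from the start, the most of the 6 that can be at cell block B as the transport cart arrives there on crossings 1, 3 is 1, 2 respectively; the best ever achieved is 2 of 6.
From crossing 5 on, no configuration arises that was not already reachable earlier: only 13 distinct safe configurations (who is on which side, and where the transport cart is) can ever be reached, none of them has everyone across, and every continuation just revisits them. So no valid plan exists.

No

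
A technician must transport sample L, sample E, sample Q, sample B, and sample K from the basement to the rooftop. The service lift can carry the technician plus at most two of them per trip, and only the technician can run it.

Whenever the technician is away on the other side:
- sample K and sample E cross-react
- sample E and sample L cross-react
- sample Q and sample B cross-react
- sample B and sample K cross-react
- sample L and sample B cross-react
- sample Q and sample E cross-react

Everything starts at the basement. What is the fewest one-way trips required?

7

Counting alone: the technician can take at most 2 across per trip to the rooftop, so moving all 5 needs at least 3 loaded trips out, with a return between consecutive ones — at least 5 crossings.
The safety rule pushes this higher. Following every safe sequence of crossings, the most of the 5 that can be at the rooftop as the service lift arrives there on crossing 5 is 4 — never all 5.
So no plan with fewer than 7 crossings exists, and this one achieves 7:
1. Technician goes to the rooftop with sample B and sample E.
2. Technician goes back to the basement alone.
3. Technician goes to the rooftop with sample L.
4. Technician goes back to the basement with sample B and sample E.
5. Technician goes to the rooftop with sample K and sample Q.
6. Technician goes back to the basement alone.
7. Technician goes to the rooftop with sample B and sample E.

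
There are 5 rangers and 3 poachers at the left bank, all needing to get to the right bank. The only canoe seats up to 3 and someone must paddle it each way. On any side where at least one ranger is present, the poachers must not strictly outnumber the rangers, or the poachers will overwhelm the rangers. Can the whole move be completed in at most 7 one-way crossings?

Yes — this plan uses 7 crossings (≤ 7):
1. 2 poachers → the right bank.  (the left bank: 5R 1P; the right bank: 0R 2P)
2. 1 poacher ← the left bank.  (the left bank: 5R 2P; the right bank: 0R 1P)
3. 2 rangers and 1 poacher → the right bank.  (the left bank: 3R 1P; the right bank: 2R 2P)
4. 1 poacher ← the left bank.  (the left bank: 3R 2P; the right bank: 2R 1P)
5. 1 ranger and 2 poachers → the right bank.  (the left bank: 2R 0P; the right bank: 3R 3P)
6. 1 poacher ← the left bank.  (the left bank: 2R 1P; the right bank: 3R 2P)
7. 2 rangers and 1 poacher → the right bank.  (the left bank: 0R 0P; the right bank: 5R 3P)

Yes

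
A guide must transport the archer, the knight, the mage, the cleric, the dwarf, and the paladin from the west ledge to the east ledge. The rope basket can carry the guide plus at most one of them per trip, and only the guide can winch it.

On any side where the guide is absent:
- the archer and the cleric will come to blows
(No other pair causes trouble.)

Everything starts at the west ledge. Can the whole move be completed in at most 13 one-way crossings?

Yes — this plan uses 11 crossings (≤ 13):
1. Guide goes to the east ledge with the archer.
2. Guide goes back to the west ledge alone.
3. Guide goes to the east ledge with the knight.
4. Guide goes back to the west ledge alone.
5. Guide goes to the east ledge with the mage.
6. Guide goes back to the west ledge alone.
7. Guide goes to the east ledge with the dwarf.
8. Guide goes back to the west ledge alone.
9. Guide goes to the east ledge with the paladin.
10. Guide goes back to the west ledge alone.
11. Guide goes to the east ledge with the cleric.

Yes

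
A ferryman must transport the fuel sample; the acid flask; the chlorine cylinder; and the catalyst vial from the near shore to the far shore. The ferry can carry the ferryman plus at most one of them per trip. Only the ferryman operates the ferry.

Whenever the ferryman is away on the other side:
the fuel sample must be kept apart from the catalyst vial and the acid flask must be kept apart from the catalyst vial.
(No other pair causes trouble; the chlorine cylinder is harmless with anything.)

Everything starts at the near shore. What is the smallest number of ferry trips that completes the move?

Counting alone: the ferryman can take at most 1 across per trip to the far shore, so moving all 4 needs at least 4 loaded trips out, with a return between consecutive ones — at least 7 crossings.
The safety rule pushes this higher. Following every safe sequence of crossings, the most of the 4 that can be at the far shore as the ferry arrives there on crossing 7 is 3 — never all 4.
So no plan with fewer than 9 crossings exists, and this one achieves 9:
1. Ferryman goes to the far shore with the catalyst vial.
2. Ferryman goes back to the near shore alone.
3. Ferryman goes to the far shore with the fuel sample.
4. Ferryman goes back to the near shore with the catalyst vial.
5. Ferryman goes to the far shore with the acid flask.
6. Ferryman goes back to the near shore alone.
7. Ferryman goes to the far shore with the chlorine cylinder.
8. Ferryman goes back to the near shore alone.
9. Ferryman goes to the far shore with the catalyst vial.

9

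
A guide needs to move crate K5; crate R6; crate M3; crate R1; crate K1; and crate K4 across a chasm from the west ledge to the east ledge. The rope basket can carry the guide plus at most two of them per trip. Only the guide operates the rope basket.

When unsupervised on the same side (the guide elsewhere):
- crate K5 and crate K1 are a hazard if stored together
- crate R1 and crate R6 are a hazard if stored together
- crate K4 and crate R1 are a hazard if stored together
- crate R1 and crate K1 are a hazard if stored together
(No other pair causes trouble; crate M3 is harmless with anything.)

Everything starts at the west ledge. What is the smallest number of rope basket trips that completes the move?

Counting alone: the guide can take at most 2 across per trip to the east ledge, so moving all 6 needs at least 3 loaded trips out, with a return between consecutive ones — at least 5 crossings.
The safety rule pushes this higher. Following every safe sequence of crossings, the most of the 6 that can be at the east ledge as the rope basket arrives there on crossing 5 is 5 — never all 6.
So no plan with fewer than 7 crossings exists, and this one achieves 7:
1. Guide goes to the east ledge with crate K5 and crate R1.
2. Guide goes back to the west ledge alone.
3. Guide goes to the east ledge with crate M3.
4. Guide goes back to the west ledge alone.
5. Guide goes to the east ledge with crate K4 and crate R6.
6. Guide goes back to the west ledge with crate R1.
7. Guide goes to the east ledge with crate K1 and crate R1.

7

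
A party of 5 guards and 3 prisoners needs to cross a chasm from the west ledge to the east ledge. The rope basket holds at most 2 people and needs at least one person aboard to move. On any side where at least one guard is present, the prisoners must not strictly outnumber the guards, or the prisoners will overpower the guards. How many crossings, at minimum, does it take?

Counting alone: each trip to the east ledge takes at most 2 across and each return brings at least 1 back, so after t trips out (and t−1 returns) at most 2t − (t−1) of the 8 are across; that first reaches 8 at t = 7, so at least 13 crossings are needed.
The plan below uses exactly 13 crossings, so it is optimal:
1. 2 prisoners → the east ledge.  (the west ledge: 5G 1P; the east ledge: 0G 2P)
2. 1 prisoner ← the west ledge.  (the west ledge: 5G 2P; the east ledge: 0G 1P)
3. 2 prisoners → the east ledge.  (the west ledge: 5G 0P; the east ledge: 0G 3P)
4. 1 prisoner ← the west ledge.  (the west ledge: 5G 1P; the east ledge: 0G 2P)
5. 2 guards → the east ledge.  (the west ledge: 3G 1P; the east ledge: 2G 2P)
6. 1 prisoner ← the west ledge.  (the west ledge: 3G 2P; the east ledge: 2G 1P)
7. 1 guard and 1 prisoner → the east ledge.  (the west ledge: 2G 1P; the east ledge: 3G 2P)
8. 1 prisoner ← the west ledge.  (the west ledge: 2G 2P; the east ledge: 3G 1P)
9. 2 prisoners → the east ledge.  (the west ledge: 2G 0P; the east ledge: 3G 3P)
10. 1 prisoner ← the west ledge.  (the west ledge: 2G 1P; the east ledge: 3G 2P)
11. 1 guard and 1 prisoner → the east ledge.  (the west ledge: 1G 0P; the east ledge: 4G 3P)
12. 1 prisoner ← the west ledge.  (the west ledge: 1G 1P; the east ledge: 4G 2P)
13. 1 guard and 1 prisoner → the east ledge.  (the west ledge: 0G 0P; the east ledge: 5G 3P)

13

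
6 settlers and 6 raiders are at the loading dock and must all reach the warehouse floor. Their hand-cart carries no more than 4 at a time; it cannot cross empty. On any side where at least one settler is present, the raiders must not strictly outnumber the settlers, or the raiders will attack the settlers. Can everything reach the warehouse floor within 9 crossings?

Yes — this plan uses 9 crossings (≤ 9):
1. 2 raiders → the warehouse floor.  (the loading dock: 6S 4R; the warehouse floor: 0S 2R)
2. 1 raider ← the loading dock.  (the loading dock: 6S 5R; the warehouse floor: 0S 1R)
3. 4 raiders → the warehouse floor.  (the loading dock: 6S 1R; the warehouse floor: 0S 5R)
4. 1 raider ← the loading dock.  (the loading dock: 6S 2R; the warehouse floor: 0S 4R)
5. 4 settlers → the warehouse floor.  (the loading dock: 2S 2R; the warehouse floor: 4S 4R)
6. 1 settler and 1 raider ← the loading dock.  (the loading dock: 3S 3R; the warehouse floor: 3S 3R)
7. 2 settlers and 2 raiders → the warehouse floor.  (the loading dock: 1S 1R; the warehouse floor: 5S 5R)
8. 1 settler and 1 raider ← the loading dock.  (the loading dock: 2S 2R; the warehouse floor: 4S 4R)
9. 2 settlers and 2 raiders → the warehouse floor.  (the loading dock: 0S 0R; the warehouse floor: 6S 6R)

Yes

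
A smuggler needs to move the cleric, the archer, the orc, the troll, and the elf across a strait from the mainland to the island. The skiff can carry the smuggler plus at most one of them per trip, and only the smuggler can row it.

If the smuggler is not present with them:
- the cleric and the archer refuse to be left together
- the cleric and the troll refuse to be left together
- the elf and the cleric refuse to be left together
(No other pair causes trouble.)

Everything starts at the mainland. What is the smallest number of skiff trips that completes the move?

Following every safe sequence of crossings from the start, the most of the 5 that can be at the island as the skiff arrives there on crossings 1, 3, 5 is 1, 2, 3 respectively; the best ever achieved is 3 of 5.
From crossing 7 on, no configuration arises that was not already reachable earlier: only 18 distinct safe configurations (who is on which side, and where the skiff is) can ever be reached, none of them has everyone across, and every continuation just revisits them. So no valid plan exists.

impossible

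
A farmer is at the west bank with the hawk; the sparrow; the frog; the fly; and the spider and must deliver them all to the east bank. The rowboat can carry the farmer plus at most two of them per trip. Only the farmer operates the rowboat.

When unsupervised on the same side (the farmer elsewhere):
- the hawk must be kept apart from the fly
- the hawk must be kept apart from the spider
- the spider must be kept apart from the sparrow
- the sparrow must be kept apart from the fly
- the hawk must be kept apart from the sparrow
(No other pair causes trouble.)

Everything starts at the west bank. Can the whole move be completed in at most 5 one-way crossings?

No

Counting alone: the farmer can take at most 2 across per trip to the east bank, so moving all 5 needs at least 3 loaded trips out, with a return between consecutive ones — at least 5 crossings.
The safety rule pushes this higher. Following every safe sequence of crossings, the most of the 5 that can be at the east bank as the rowboat arrives there on crossing 5 is 4 — never all 5.
So the move cannot be finished within 5 crossings. (The shortest complete plan takes 7:)
1. Farmer goes to the east bank with the hawk and the sparrow.
2. Farmer goes back to the west bank with the hawk.
3. Farmer goes to the east bank with the frog and the hawk.
4. Farmer goes back to the west bank with the hawk.
5. Farmer goes to the east bank with the fly and the spider.
6. Farmer goes back to the west bank with the sparrow.
7. Farmer goes to the east bank with the hawk and the sparrow.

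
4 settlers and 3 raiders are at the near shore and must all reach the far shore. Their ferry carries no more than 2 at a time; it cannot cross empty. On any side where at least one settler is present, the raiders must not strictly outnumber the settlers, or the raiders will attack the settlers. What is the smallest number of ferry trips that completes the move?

11

Counting alone: each trip to the far shore takes at most 2 across and each return brings at least 1 back, so after t trips out (and t−1 returns) at most 2t − (t−1) of the 7 are across; that first reaches 7 at t = 6, so at least 11 crossings are needed.
The plan below uses exactly 11 crossings, so it is optimal:
1. 2 raiders → the far shore.  (the near shore: 4S 1R; the far shore: 0S 2R)
2. 1 raider ← the near shore.  (the near shore: 4S 2R; the far shore: 0S 1R)
3. 2 raiders → the far shore.  (the near shore: 4S 0R; the far shore: 0S 3R)
4. 1 raider ← the near shore.  (the near shore: 4S 1R; the far shore: 0S 2R)
5. 2 settlers → the far shore.  (the near shore: 2S 1R; the far shore: 2S 2R)
6. 1 raider ← the near shore.  (the near shore: 2S 2R; the far shore: 2S 1R)
7. 1 settler and 1 raider → the far shore.  (the near shore: 1S 1R; the far shore: 3S 2R)
8. 1 settler ← the near shore.  (the near shore: 2S 1R; the far shore: 2S 2R)
9. 1 settler and 1 raider → the far shore.  (the near shore: 1S 0R; the far shore: 3S 3R)
10. 1 raider ← the near shore.  (the near shore: 1S 1R; the far shore: 3S 2R)
11. 1 settler and 1 raider → the far shore.  (the near shore: 0S 0R; the far shore: 4S 3R)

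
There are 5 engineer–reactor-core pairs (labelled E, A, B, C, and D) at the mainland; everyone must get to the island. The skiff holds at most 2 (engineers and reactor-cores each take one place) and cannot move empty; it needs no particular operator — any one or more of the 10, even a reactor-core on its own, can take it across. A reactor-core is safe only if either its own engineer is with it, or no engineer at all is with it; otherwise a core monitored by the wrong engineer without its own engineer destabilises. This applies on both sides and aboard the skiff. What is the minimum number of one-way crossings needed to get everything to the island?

Following every safe sequence of crossings from the start, the most of the 10 that can be at the island as the skiff arrives there on crossings 1, 3, 5, 7 is 2, 3, 4, 5 respectively; the best ever achieved is 5 of 10.
From crossing 9 on, no configuration arises that was not already reachable earlier: only 82 distinct safe configurations (who is on which side, and where the skiff is) can ever be reached, none of them has everyone across, and every continuation just revisits them. So no valid plan exists.

impossible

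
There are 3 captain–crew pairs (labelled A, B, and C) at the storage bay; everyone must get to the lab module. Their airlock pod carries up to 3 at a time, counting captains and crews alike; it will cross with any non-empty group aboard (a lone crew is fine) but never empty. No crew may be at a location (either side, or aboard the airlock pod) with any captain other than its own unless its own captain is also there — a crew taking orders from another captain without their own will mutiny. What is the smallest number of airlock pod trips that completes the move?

Counting alone: each trip to the lab module takes at most 3 across and each return brings at least 1 back, so after t trips out (and t−1 returns) at most 3t − (t−1) of the 6 are across; that first reaches 6 at t = 3, so at least 5 crossings are needed.
The plan below uses exactly 5 crossings, so it is optimal:
1. captain A and crew A cross → the lab module.
2. captain A crosses ← the storage bay.
3. captain A, captain B, and captain C cross → the lab module.
4. crew A crosses ← the storage bay.
5. crew A, crew B, and crew C cross → the lab module.

5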